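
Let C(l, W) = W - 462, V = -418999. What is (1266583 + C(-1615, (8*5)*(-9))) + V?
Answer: 846762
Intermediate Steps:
C(l, W) = -462 + W
(1266583 + C(-1615, (8*5)*(-9))) + V = (1266583 + (-462 + (8*5)*(-9))) - 418999 = (1266583 + (-462 + 40*(-9))) - 418999 = (1266583 + (-462 - 360)) - 418999 = (1266583 - 822) - 418999 = 1265761 - 418999 = 846762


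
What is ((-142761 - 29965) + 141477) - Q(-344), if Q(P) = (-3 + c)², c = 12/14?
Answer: -1531426/49 ≈ -31254.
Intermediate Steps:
c = 6/7 (c = 12*(1/14) = 6/7 ≈ 0.85714)
Q(P) = 225/49 (Q(P) = (-3 + 6/7)² = (-15/7)² = 225/49)
((-142761 - 29965) + 141477) - Q(-344) = ((-142761 - 29965) + 141477) - 1*225/49 = (-172726 + 141477) - 225/49 = -31249 - 225/49 = -1531426/49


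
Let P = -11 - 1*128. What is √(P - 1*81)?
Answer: 2*I*√55 ≈ 14.832*I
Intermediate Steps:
P = -139 (P = -11 - 128 = -139)
√(P - 1*81) = √(-139 - 1*81) = √(-139 - 81) = √(-220) = 2*I*√55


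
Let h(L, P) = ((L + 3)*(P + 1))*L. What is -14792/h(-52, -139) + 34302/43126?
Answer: 793707890/947758539 ≈ 0.83746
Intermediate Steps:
h(L, P) = L*(1 + P)*(3 + L) (h(L, P) = ((3 + L)*(1 + P))*L = ((1 + P)*(3 + L))*L = L*(1 + P)*(3 + L))
-14792/h(-52, -139) + 34302/43126 = -14792*(-1/(52*(3 - 52 + 3*(-139) - 52*(-139)))) + 34302/43126 = -14792*(-1/(52*(3 - 52 - 417 + 7228))) + 34302*(1/43126) = -14792/((-52*6762)) + 17151/21563 = -14792/(-351624) + 17151/21563 = -14792*(-1/351624) + 17151/21563 = 1849/43953 + 17151/21563 = 793707890/947758539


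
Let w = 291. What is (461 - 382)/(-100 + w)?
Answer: 79/191 ≈ 0.41361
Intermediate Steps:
(461 - 382)/(-100 + w) = (461 - 382)/(-100 + 291) = 79/191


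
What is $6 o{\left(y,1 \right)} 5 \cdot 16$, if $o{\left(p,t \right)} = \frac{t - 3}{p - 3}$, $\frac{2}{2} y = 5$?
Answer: $-480$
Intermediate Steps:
$y = 5$
$o{\left(p,t \right)} = \frac{-3 + t}{-3 + p}$
$6 o{\left(y,1 \right)} 5 \cdot 16 = 6 \frac{-3 + 1}{-3 + 5} \cdot 5 \cdot 16 = 6 \cdot \frac{1}{2} \left(-2\right) 5 \cdot 16 = 6 \left(-1\right) 5 \cdot 16 = \left(-6\right) 5 \cdot 16 = \left(-30\right) 16 = -480$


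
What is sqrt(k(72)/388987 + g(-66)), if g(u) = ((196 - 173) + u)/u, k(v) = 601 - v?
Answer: sqrt(430316647027410)/25673142 ≈ 0.80801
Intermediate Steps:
g(u) = (23 + u)/u
sqrt(k(72)/388987 + g(-66)) = sqrt((601 - 1*72)/388987 + (23 - 66)/(-66)) = sqrt((601 - 72)*(1/388987) - 1/66*(-43)) = sqrt(529*(1/388987) + 43/66) = sqrt(529/388987 + 43/66) = sqrt(16761355/25673142) = sqrt(430316647027410)/25673142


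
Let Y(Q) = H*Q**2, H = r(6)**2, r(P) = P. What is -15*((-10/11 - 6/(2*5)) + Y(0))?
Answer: 249/11 ≈ 22.636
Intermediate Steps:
H = 36 (H = 6**2 = 36)
Y(Q) = 36*Q**2
-15*((-10/11 - 6/(2*5)) + Y(0)) = -15*((-10/11 - 6/(2*5)) + 36*0**2) = -15*((-10*1/11 - 6/10) + 36*0) = -15*((-10/11 - 6*1/10) + 0) = -15*((-10/11 - 3/5) + 0) = -15*(-83/55 + 0) = -15*(-83/55) = 249/11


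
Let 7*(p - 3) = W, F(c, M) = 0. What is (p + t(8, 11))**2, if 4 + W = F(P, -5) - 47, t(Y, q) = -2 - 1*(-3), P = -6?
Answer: 529/49 ≈ 10.796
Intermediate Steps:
t(Y, q) = 1 (t(Y, q) = -2 + 3 = 1)
W = -51 (W = -4 + (0 - 47) = -4 - 47 = -51)
p = -30/7 (p = 3 + (1/7)*(-51) = 3 - 51/7 = -30/7 ≈ -4.2857)
(p + t(8, 11))**2 = (-30/7 + 1)**2 = (-23/7)**2 = 529/49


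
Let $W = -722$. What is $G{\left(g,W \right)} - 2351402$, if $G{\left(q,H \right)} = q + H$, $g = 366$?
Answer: $-2351758$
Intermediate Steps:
$G{\left(q,H \right)} = H + q$
$G{\left(g,W \right)} - 2351402 = \left(-722 + 366\right) - 2351402 = -356 - 2351402 = -2351758$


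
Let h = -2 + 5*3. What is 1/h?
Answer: 1/13 ≈ 0.076923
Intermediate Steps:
h = 13 (h = -2 + 15 = 13)
1/h = 1/13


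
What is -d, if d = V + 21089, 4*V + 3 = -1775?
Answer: -41289/2 ≈ -20645.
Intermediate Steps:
V = -889/2 (V = -¾ + (¼)*(-1775) = -¾ - 1775/4 = -889/2 ≈ -444.50)
d = 41289/2 (d = -889/2 + 21089 = 41289/2 ≈ 20645.)
-d = -1*41289/2 = -41289/2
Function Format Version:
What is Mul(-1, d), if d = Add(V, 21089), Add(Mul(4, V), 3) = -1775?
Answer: Rational(-41289, 2) ≈ -20645.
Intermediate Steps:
V = Rational(-889, 2) (V = Add(Rational(-3, 4), Mul(Rational(1, 4), -1775)) = Add(Rational(-3, 4), Rational(-1775, 4)) = Rational(-889, 2) ≈ -444.50)
d = Rational(41289, 2) (d = Add(Rational(-889, 2), 21089) = Rational(41289, 2) ≈ 20645.)
Mul(-1, d) = Mul(-1, Rational(41289, 2)) = Rational(-41289, 2)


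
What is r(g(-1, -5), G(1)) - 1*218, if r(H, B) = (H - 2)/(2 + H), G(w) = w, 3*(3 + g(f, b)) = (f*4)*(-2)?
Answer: -1097/5 ≈ -219.40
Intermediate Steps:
g(f, b) = -3 - 8*f/3 (g(f, b) = -3 + ((f*4)*(-2))/3 = -3 + ((4*f)*(-2))/3 = -3 + (-8*f)/3 = -3 - 8*f/3)
r(H, B) = (-2 + H)/(2 + H)
r(g(-1, -5), G(1)) - 1*218 = (-2 + (-3 - 8/3*(-1)))/(2 + (-3 - 8/3*(-1))) - 1*218 = (-2 + (-3 + 8/3))/(2 + (-3 + 8/3)) - 218 = (-2 - ⅓)/(2 - ⅓) - 218 = -7/3/(5/3) - 218 = (⅗)*(-7/3) - 218 = -7/5 - 218 = -1097/5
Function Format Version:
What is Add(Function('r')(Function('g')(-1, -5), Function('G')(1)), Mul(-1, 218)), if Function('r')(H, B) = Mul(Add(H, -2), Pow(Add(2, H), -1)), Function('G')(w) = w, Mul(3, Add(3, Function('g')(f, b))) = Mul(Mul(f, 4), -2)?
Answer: Rational(-1097, 5) ≈ -219.40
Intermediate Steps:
Function('g')(f, b) = Add(-3, Mul(Rational(-8, 3), f)) (Function('g')(f, b) = Add(-3, Mul(Rational(1, 3), Mul(Mul(f, 4), -2))) = Add(-3, Mul(Rational(1, 3), Mul(Mul(4, f), -2))) = Add(-3, Mul(Rational(1, 3), Mul(-8, f))) = Add(-3, Mul(Rational(-8, 3), f)))
Function('r')(H, B) = Mul(Pow(Add(2, H), -1), Add(-2, H)) (Function('r')(H, B) = Mul(Add(-2, H), Pow(Add(2, H), -1)) = Mul(Pow(Add(2, H), -1), Add(-2, H)))
Add(Function('r')(Function('g')(-1, -5), Function('G')(1)), Mul(-1, 218)) = Add(Mul(Pow(Add(2, Add(-3, Mul(Rational(-8, 3), -1))), -1), Add(-2, Add(-3, Mul(Rational(-8, 3), -1)))), Mul(-1, 218)) = Add(Mul(Pow(Add(2, Add(-3, Rational(8, 3))), -1), Add(-2, Add(-3, Rational(8, 3)))), -218) = Add(Mul(Pow(Add(2, Rational(-1, 3)), -1), Add(-2, Rational(-1, 3))), -218) = Add(Mul(Pow(Rational(5, 3), -1), Rational(-7, 3)), -218) = Add(Mul(Rational(3, 5), Rational(-7, 3)), -218) = Add(Rational(-7, 5), -218) = Rational(-1097, 5)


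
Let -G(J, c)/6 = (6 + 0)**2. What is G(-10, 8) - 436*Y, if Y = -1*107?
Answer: 46436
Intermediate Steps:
G(J, c) = -216 (G(J, c) = -6*(6 + 0)**2 = -6*6**2 = -6*36 = -216)
Y = -107
G(-10, 8) - 436*Y = -216 - 436*(-107) = -216 + 46652 = 46436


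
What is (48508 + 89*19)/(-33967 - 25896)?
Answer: -50199/59863 ≈ -0.83856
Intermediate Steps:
(48508 + 89*19)/(-33967 - 25896) = (48508 + 1691)/(-59863) = 50199*(-1/59863) = -50199/59863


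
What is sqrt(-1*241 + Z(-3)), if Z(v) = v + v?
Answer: I*sqrt(247) ≈ 15.716*I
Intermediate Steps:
Z(v) = 2*v
sqrt(-1*241 + Z(-3)) = sqrt(-1*241 + 2*(-3)) = sqrt(-241 - 6) = sqrt(-247) = I*sqrt(247)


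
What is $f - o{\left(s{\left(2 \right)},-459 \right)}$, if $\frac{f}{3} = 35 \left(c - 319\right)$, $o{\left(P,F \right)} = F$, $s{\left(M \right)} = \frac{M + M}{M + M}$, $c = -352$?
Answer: $-69996$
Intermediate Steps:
$s{\left(M \right)} = 1$ ($s{\left(M \right)} = \frac{2 M}{2 M} = 2 M \frac{1}{2 M} = 1$)
$f = -70455$ ($f = 3 \cdot 35 \left(-352 - 319\right) = 3 \cdot 35 \left(-671\right) = 3 \left(-23485\right) = -70455$)
$f - o{\left(s{\left(2 \right)},-459 \right)} = -70455 - -459 = -70455 + 459 = -69996$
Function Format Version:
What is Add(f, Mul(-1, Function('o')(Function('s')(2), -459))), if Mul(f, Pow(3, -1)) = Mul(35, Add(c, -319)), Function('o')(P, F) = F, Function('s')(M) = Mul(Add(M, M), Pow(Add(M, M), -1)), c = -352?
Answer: -69996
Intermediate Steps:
Function('s')(M) = 1 (Function('s')(M) = Mul(Mul(2, M), Pow(Mul(2, M), -1)) = Mul(Mul(2, M), Mul(Rational(1, 2), Pow(M, -1))) = 1)
f = -70455 (f = Mul(3, Mul(35, Add(-352, -319))) = Mul(3, Mul(35, -671)) = Mul(3, -23485) = -70455)
Add(f, Mul(-1, Function('o')(Function('s')(2), -459))) = Add(-70455, Mul(-1, -459)) = Add(-70455, 459) = -69996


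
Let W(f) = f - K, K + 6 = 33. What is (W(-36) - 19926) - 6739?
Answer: -26728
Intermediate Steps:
K = 27 (K = -6 + 33 = 27)
W(f) = -27 + f (W(f) = f - 1*27 = f - 27 = -27 + f)
(W(-36) - 19926) - 6739 = ((-27 - 36) - 19926) - 6739 = (-63 - 19926) - 6739 = -19989 - 6739 = -26728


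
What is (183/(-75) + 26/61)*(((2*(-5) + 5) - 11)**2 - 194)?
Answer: -190402/1525 ≈ -124.85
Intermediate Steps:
(183/(-75) + 26/61)*(((2*(-5) + 5) - 11)**2 - 194) = (183*(-1/75) + 26*(1/61))*(((-10 + 5) - 11)**2 - 194) = (-61/25 + 26/61)*((-5 - 11)**2 - 194) = -3071*((-16)**2 - 194)/1525 = -3071*(256 - 194)/1525 = -3071/1525*62 = -190402/1525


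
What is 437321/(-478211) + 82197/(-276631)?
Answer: -160284055118/132287987141 ≈ -1.2116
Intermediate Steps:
437321/(-478211) + 82197/(-276631) = 437321*(-1/478211) + 82197*(-1/276631) = -437321/478211 - 82197/276631 = -160284055118/132287987141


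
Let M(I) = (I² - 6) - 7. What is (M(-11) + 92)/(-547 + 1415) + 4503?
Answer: 977201/217 ≈ 4503.2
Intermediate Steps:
M(I) = -13 + I² (M(I) = (-6 + I²) - 7 = -13 + I²)
(M(-11) + 92)/(-547 + 1415) + 4503 = ((-13 + (-11)²) + 92)/(-547 + 1415) + 4503 = ((-13 + 121) + 92)/868 + 4503 = (108 + 92)*(1/868) + 4503 = 200*(1/868) + 4503 = 50/217 + 4503 = 977201/217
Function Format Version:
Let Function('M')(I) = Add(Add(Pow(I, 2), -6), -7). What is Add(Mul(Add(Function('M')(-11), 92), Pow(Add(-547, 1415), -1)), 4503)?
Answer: Rational(977201, 217) ≈ 4503.2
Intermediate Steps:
Function('M')(I) = Add(-13, Pow(I, 2)) (Function('M')(I) = Add(Add(-6, Pow(I, 2)), -7) = Add(-13, Pow(I, 2)))
Add(Mul(Add(Function('M')(-11), 92), Pow(Add(-547, 1415), -1)), 4503) = Add(Mul(Add(Add(-13, Pow(-11, 2)), 92), Pow(Add(-547, 1415), -1)), 4503) = Add(Mul(Add(Add(-13, 121), 92), Pow(868, -1)), 4503) = Add(Mul(Add(108, 92), Rational(1, 868)), 4503) = Add(Mul(200, Rational(1, 868)), 4503) = Add(Rational(50, 217), 4503) = Rational(977201, 217)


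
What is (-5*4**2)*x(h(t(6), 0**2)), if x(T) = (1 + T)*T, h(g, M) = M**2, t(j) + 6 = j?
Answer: 0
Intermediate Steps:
t(j) = -6 + j
x(T) = T*(1 + T)
(-5*4**2)*x(h(t(6), 0**2)) = (-5*4**2)*((0**2)**2*(1 + (0**2)**2)) = (-5*16)*(0**2*(1 + 0**2)) = -0*(1 + 0) = -0 = -80*0 = 0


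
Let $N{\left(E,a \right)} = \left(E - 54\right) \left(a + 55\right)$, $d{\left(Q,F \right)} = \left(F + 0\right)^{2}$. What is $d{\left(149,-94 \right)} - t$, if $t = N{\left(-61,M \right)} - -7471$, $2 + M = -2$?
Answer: $7230$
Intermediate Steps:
$d{\left(Q,F \right)} = F^{2}$
$M = -4$ ($M = -2 - 2 = -4$)
$N{\left(E,a \right)} = \left(-54 + E\right) \left(55 + a\right)$
$t = 1606$ ($t = \left(-2970 - -216 + 55 \left(-61\right) - -244\right) - -7471 = \left(-2970 + 216 - 3355 + 244\right) + 7471 = -5865 + 7471 = 1606$)
$d{\left(149,-94 \right)} - t = \left(-94\right)^{2} - 1606 = 8836 - 1606 = 7230$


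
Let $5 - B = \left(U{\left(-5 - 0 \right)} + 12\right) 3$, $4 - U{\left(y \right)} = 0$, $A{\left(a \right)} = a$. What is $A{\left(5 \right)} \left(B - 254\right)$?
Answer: $-1485$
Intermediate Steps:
$U{\left(y \right)} = 4$ ($U{\left(y \right)} = 4 - 0 = 4 + 0 = 4$)
$B = -43$ ($B = 5 - \left(4 + 12\right) 3 = 5 - 16 \cdot 3 = 5 - 48 = -43$)
$A{\left(5 \right)} \left(B - 254\right) = 5 \left(-43 - 254\right) = 5 \left(-297\right) = -1485$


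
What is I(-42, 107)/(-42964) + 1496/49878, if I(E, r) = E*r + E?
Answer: 2136182/15757047 ≈ 0.13557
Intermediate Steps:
I(E, r) = E + E*r
I(-42, 107)/(-42964) + 1496/49878 = -42*(1 + 107)/(-42964) + 1496/49878 = -42*108*(-1/42964) + 1496*(1/49878) = -4536*(-1/42964) + 44/1467 = 1134/10741 + 44/1467 = 2136182/15757047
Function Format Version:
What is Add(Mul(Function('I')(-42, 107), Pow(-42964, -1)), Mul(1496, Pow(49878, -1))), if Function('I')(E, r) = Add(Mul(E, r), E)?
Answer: Rational(2136182, 15757047) ≈ 0.13557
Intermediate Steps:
Function('I')(E, r) = Add(E, Mul(E, r))
Add(Mul(Function('I')(-42, 107), Pow(-42964, -1)), Mul(1496, Pow(49878, -1))) = Add(Mul(Mul(-42, Add(1, 107)), Pow(-42964, -1)), Mul(1496, Pow(49878, -1))) = Add(Mul(Mul(-42, 108), Rational(-1, 42964)), Mul(1496, Rational(1, 49878))) = Add(Mul(-4536, Rational(-1, 42964)), Rational(44, 1467)) = Add(Rational(1134, 10741), Rational(44, 1467)) = Rational(2136182, 15757047)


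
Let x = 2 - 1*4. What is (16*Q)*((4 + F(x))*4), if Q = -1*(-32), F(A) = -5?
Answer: -2048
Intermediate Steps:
x = -2 (x = 2 - 4 = -2)
Q = 32
(16*Q)*((4 + F(x))*4) = (16*32)*((4 - 5)*4) = 512*(-1*4) = 512*(-4) = -2048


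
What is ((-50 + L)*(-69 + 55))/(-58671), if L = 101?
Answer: 238/19557 ≈ 0.012170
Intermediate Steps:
((-50 + L)*(-69 + 55))/(-58671) = ((-50 + 101)*(-69 + 55))/(-58671) = (51*(-14))*(-1/58671) = -714*(-1/58671) = 238/19557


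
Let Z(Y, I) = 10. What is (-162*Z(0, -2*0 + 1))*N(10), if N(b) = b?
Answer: -16200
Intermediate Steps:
(-162*Z(0, -2*0 + 1))*N(10) = -162*10*10 = -1620*10 = -16200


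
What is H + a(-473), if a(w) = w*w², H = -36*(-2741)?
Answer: -105725141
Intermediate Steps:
H = 98676
a(w) = w³
H + a(-473) = 98676 + (-473)³ = 98676 - 105823817 = -105725141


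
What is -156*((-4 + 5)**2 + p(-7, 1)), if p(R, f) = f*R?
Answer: 936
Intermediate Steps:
p(R, f) = R*f
-156*((-4 + 5)**2 + p(-7, 1)) = -156*((-4 + 5)**2 - 7*1) = -156*(1**2 - 7) = -156*(1 - 7) = -156*(-6) = 936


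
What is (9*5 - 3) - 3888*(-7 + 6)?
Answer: 3930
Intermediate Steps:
(9*5 - 3) - 3888*(-7 + 6) = (45 - 3) - 3888*(-1) = 42 - 486*(-8) = 42 + 3888 = 3930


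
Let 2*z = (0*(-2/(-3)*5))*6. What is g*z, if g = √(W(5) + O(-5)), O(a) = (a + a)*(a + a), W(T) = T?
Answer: 0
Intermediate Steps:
O(a) = 4*a² (O(a) = (2*a)*(2*a) = 4*a²)
g = √105 (g = √(5 + 4*(-5)²) = √(5 + 4*25) = √(5 + 100) = √105 ≈ 10.247)
z = 0 (z = ((0*(-2/(-3)*5))*6)/2 = ((0*(-2*(-⅓)*5))*6)/2 = ((0*((⅔)*5))*6)/2 = ((0*(10/3))*6)/2 = (0*6)/2 = (½)*0 = 0)
g*z = √105*0 = 0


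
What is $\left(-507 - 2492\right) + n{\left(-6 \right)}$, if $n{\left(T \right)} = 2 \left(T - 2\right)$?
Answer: $-3015$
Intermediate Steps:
$n{\left(T \right)} = -4 + 2 T$ ($n{\left(T \right)} = 2 \left(-2 + T\right) = -4 + 2 T$)
$\left(-507 - 2492\right) + n{\left(-6 \right)} = \left(-507 - 2492\right) + \left(-4 + 2 \left(-6\right)\right) = -2999 - 16 = -3015$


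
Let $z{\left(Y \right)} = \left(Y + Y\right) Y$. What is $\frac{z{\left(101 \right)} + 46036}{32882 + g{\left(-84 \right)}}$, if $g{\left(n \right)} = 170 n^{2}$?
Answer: $\frac{33219}{616201} \approx 0.053909$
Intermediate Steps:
$z{\left(Y \right)} = 2 Y^{2}$ ($z{\left(Y \right)} = 2 Y Y = 2 Y^{2}$)
$\frac{z{\left(101 \right)} + 46036}{32882 + g{\left(-84 \right)}} = \frac{2 \cdot 101^{2} + 46036}{32882 + 170 \left(-84\right)^{2}} = \frac{2 \cdot 10201 + 46036}{32882 + 170 \cdot 7056} = \frac{20402 + 46036}{32882 + 1199520} = \frac{66438}{1232402} = 66438 \cdot \frac{1}{1232402} = \frac{33219}{616201}$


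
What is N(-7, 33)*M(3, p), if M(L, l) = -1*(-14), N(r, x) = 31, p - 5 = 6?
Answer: 434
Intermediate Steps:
p = 11 (p = 5 + 6 = 11)
M(L, l) = 14
N(-7, 33)*M(3, p) = 31*14 = 434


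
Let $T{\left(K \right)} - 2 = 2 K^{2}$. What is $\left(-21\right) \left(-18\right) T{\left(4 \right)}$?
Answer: $12852$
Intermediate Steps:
$T{\left(K \right)} = 2 + 2 K^{2}$
$\left(-21\right) \left(-18\right) T{\left(4 \right)} = \left(-21\right) \left(-18\right) \left(2 + 2 \cdot 4^{2}\right) = 378 \left(2 + 2 \cdot 16\right) = 378 \left(2 + 32\right) = 378 \cdot 34 = 12852$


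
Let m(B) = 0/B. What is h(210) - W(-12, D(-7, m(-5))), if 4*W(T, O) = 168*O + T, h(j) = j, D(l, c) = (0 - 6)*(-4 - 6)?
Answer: -2307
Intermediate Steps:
m(B) = 0
D(l, c) = 60 (D(l, c) = -6*(-10) = 60)
W(T, O) = 42*O + T/4 (W(T, O) = (168*O + T)/4 = (T + 168*O)/4 = 42*O + T/4)
h(210) - W(-12, D(-7, m(-5))) = 210 - (42*60 + (¼)*(-12)) = 210 - (2520 - 3) = 210 - 1*2517 = 210 - 2517 = -2307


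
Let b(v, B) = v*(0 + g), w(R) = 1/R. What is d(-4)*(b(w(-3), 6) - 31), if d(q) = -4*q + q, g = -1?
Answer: -368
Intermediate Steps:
w(R) = 1/R
b(v, B) = -v (b(v, B) = v*(0 - 1) = v*(-1) = -v)
d(q) = -3*q
d(-4)*(b(w(-3), 6) - 31) = (-3*(-4))*(-1/(-3) - 31) = 12*(-1*(-⅓) - 31) = 12*(⅓ - 31) = 12*(-92/3) = -368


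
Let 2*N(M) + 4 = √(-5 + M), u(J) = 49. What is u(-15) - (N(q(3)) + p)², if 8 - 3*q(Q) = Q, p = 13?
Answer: 49 - (66 + I*√30)²/36 ≈ -71.167 - 20.083*I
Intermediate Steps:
q(Q) = 8/3 - Q/3
N(M) = -2 + √(-5 + M)/2
u(-15) - (N(q(3)) + p)² = 49 - ((-2 + √(-5 + (8/3 - ⅓*3))/2) + 13)² = 49 - ((-2 + √(-5 + (8/3 - 1))/2) + 13)² = 49 - ((-2 + √(-5 + 5/3)/2) + 13)² = 49 - ((-2 + √(-10/3)/2) + 13)² = 49 - ((-2 + (I*√30/3)/2) + 13)² = 49 - ((-2 + I*√30/6) + 13)² = 49 - (11 + I*√30/6)²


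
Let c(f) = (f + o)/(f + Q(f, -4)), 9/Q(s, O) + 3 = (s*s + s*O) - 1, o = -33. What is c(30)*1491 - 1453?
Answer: -1776665/1109 ≈ -1602.0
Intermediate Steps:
Q(s, O) = 9/(-4 + s**2 + O*s) (Q(s, O) = 9/(-3 + ((s*s + s*O) - 1)) = 9/(-3 + ((s**2 + O*s) - 1)) = 9/(-3 + (-1 + s**2 + O*s)) = 9/(-4 + s**2 + O*s))
c(f) = (-33 + f)/(f + 9/(-4 + f**2 - 4*f)) (c(f) = (f - 33)/(f + 9/(-4 + f**2 - 4*f)) = (-33 + f)/(f + 9/(-4 + f**2 - 4*f)))
c(30)*1491 - 1453 = ((-33 + 30)*(4 - 1*30**2 + 4*30)/(-9 + 30*(4 - 1*30**2 + 4*30)))*1491 - 1453 = (-3*(4 - 1*900 + 120)/(-9 + 30*(4 - 1*900 + 120)))*1491 - 1453 = (-3*(4 - 900 + 120)/(-9 + 30*(4 - 900 + 120)))*1491 - 1453 = (-3*(-776)/(-9 + 30*(-776)))*1491 - 1453 = (-3*(-776)/(-9 - 23280))*1491 - 1453 = (-3*(-776)/(-23289))*1491 - 1453 = -1/23289*(-3)*(-776)*1491 - 1453 = -776/7763*1491 - 1453 = -165288/1109 - 1453 = -1776665/1109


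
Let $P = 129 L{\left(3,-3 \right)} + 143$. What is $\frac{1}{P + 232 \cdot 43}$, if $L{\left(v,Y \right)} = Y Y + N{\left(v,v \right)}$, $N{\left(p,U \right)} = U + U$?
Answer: $\frac{1}{12054} \approx 8.296 \cdot 10^{-5}$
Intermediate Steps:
$N{\left(p,U \right)} = 2 U$
$L{\left(v,Y \right)} = Y^{2} + 2 v$ ($L{\left(v,Y \right)} = Y Y + 2 v = Y^{2} + 2 v$)
$P = 2078$ ($P = 129 \left(\left(-3\right)^{2} + 2 \cdot 3\right) + 143 = 129 \left(9 + 6\right) + 143 = 129 \cdot 15 + 143 = 1935 + 143 = 2078$)
$\frac{1}{P + 232 \cdot 43} = \frac{1}{2078 + 232 \cdot 43} = \frac{1}{2078 + 9976} = \frac{1}{12054}$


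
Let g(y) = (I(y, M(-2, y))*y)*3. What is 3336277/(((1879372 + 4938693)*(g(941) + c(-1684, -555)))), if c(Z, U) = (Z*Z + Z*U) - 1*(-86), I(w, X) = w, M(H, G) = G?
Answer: 3336277/43819737845325 ≈ 7.6136e-8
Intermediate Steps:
c(Z, U) = 86 + Z**2 + U*Z (c(Z, U) = (Z**2 + U*Z) + 86 = 86 + Z**2 + U*Z)
g(y) = 3*y**2 (g(y) = (y*y)*3 = y**2*3 = 3*y**2)
3336277/(((1879372 + 4938693)*(g(941) + c(-1684, -555)))) = 3336277/(((1879372 + 4938693)*(3*941**2 + (86 + (-1684)**2 - 555*(-1684))))) = 3336277/((6818065*(3*885481 + (86 + 2835856 + 934620)))) = 3336277/((6818065*(2656443 + 3770562))) = 3336277/((6818065*6427005)) = 3336277/43819737845325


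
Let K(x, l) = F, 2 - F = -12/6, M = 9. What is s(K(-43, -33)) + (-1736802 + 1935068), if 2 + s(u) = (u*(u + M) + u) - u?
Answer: 198316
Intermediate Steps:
F = 4 (F = 2 - (-12)/6 = 2 - 1*(-2) = 2 + 2 = 4)
K(x, l) = 4
s(u) = -2 + u*(9 + u) (s(u) = -2 + ((u*(u + 9) + u) - u) = -2 + ((u*(9 + u) + u) - u) = -2 + ((u + u*(9 + u)) - u) = -2 + u*(9 + u))
s(K(-43, -33)) + (-1736802 + 1935068) = (-2 + 4² + 9*4) + (-1736802 + 1935068) = (-2 + 16 + 36) + 198266 = 50 + 198266 = 198316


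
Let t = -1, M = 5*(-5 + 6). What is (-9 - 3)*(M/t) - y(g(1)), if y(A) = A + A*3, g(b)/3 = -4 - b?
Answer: 120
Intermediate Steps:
g(b) = -12 - 3*b (g(b) = 3*(-4 - b) = -12 - 3*b)
M = 5 (M = 5*1 = 5)
y(A) = 4*A (y(A) = A + 3*A = 4*A)
(-9 - 3)*(M/t) - y(g(1)) = (-9 - 3)*(5/(-1)) - 4*(-12 - 3*1) = -60*(-1) - 4*(-12 - 3) = -12*(-5) - 4*(-15) = 60 - 1*(-60) = 60 + 60 = 120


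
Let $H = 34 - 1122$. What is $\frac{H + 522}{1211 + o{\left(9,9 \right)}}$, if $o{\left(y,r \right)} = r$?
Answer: $- \frac{283}{610} \approx -0.46393$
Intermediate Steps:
$H = -1088$ ($H = 34 - 1122 = -1088$)
$\frac{H + 522}{1211 + o{\left(9,9 \right)}} = \frac{-1088 + 522}{1211 + 9} = - \frac{566}{1220} = \left(-566\right) \frac{1}{1220} = - \frac{283}{610}$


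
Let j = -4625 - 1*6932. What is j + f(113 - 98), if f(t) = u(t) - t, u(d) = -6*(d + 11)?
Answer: -11728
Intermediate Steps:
u(d) = -66 - 6*d (u(d) = -6*(11 + d) = -66 - 6*d)
j = -11557 (j = -4625 - 6932 = -11557)
f(t) = -66 - 7*t (f(t) = (-66 - 6*t) - t = -66 - 7*t)
j + f(113 - 98) = -11557 + (-66 - 7*(113 - 98)) = -11557 + (-66 - 7*15) = -11557 + (-66 - 105) = -11557 - 171 = -11728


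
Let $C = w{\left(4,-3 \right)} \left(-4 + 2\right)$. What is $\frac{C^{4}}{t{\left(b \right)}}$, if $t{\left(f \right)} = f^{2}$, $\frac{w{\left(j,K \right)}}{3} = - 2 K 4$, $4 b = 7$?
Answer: $\frac{6879707136}{49} \approx 1.404 \cdot 10^{8}$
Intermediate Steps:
$b = \frac{7}{4}$ ($b = \frac{1}{4} \cdot 7 = \frac{7}{4} \approx 1.75$)
$w{\left(j,K \right)} = - 24 K$ ($w{\left(j,K \right)} = 3 - 2 K 4 = 3 \left(- 8 K\right) = - 24 K$)
$C = -144$ ($C = \left(-24\right) \left(-3\right) \left(-4 + 2\right) = 72 \left(-2\right) = -144$)
$\frac{C^{4}}{t{\left(b \right)}} = \frac{\left(-144\right)^{4}}{\left(\frac{7}{4}\right)^{2}} = \frac{429981696}{\frac{49}{16}} = 429981696 \cdot \frac{16}{49} = \frac{6879707136}{49}$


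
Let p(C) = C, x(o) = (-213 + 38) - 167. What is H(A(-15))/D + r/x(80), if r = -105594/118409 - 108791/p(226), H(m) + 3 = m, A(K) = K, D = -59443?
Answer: 767318129357713/544026403565604 ≈ 1.4104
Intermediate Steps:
x(o) = -342 (x(o) = -175 - 167 = -342)
H(m) = -3 + m
r = -12905697763/26760434 (r = -105594/118409 - 108791/226 = -12905697763/26760434 ≈ -482.27)
H(A(-15))/D + r/x(80) = (-3 - 15)/(-59443) - 12905697763/26760434/(-342) = -18*(-1/59443) - 12905697763/26760434*(-1/342) = 18/59443 + 12905697763/9152068428 = 767318129357713/544026403565604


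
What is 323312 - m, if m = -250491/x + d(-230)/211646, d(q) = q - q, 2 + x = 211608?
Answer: 68415009563/211606 ≈ 3.2331e+5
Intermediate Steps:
x = 211606 (x = -2 + 211608 = 211606)
d(q) = 0
m = -250491/211606 (m = -250491/211606 + 0/211646 = -250491*1/211606 + 0*(1/211646) = -250491/211606 + 0 = -250491/211606 ≈ -1.1838)
323312 - m = 323312 - 1*(-250491/211606) = 323312 + 250491/211606 = 68415009563/211606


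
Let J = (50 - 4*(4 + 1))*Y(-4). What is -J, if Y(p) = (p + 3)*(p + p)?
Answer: -240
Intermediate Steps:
Y(p) = 2*p*(3 + p) (Y(p) = (3 + p)*(2*p) = 2*p*(3 + p))
J = 240 (J = (50 - 4*(4 + 1))*(2*(-4)*(3 - 4)) = (50 - 4*5)*(2*(-4)*(-1)) = (50 - 20)*8 = 30*8 = 240)
-J = -1*240 = -240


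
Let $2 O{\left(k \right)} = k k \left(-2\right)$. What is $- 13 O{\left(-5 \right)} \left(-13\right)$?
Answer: $-4225$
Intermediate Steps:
$O{\left(k \right)} = - k^{2}$ ($O{\left(k \right)} = \frac{k k \left(-2\right)}{2} = \frac{k^{2} \left(-2\right)}{2} = \frac{\left(-2\right) k^{2}}{2} = - k^{2}$)
$- 13 O{\left(-5 \right)} \left(-13\right) = - 13 \left(- \left(-5\right)^{2}\right) \left(-13\right) = - 13 \left(\left(-1\right) 25\right) \left(-13\right) = \left(-13\right) \left(-25\right) \left(-13\right) = 325 \left(-13\right) = -4225$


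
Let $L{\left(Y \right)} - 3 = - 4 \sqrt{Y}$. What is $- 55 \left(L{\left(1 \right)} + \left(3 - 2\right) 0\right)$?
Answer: $55$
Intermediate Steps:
$L{\left(Y \right)} = 3 - 4 \sqrt{Y}$
$- 55 \left(L{\left(1 \right)} + \left(3 - 2\right) 0\right) = - 55 \left(\left(3 - 4 \sqrt{1}\right) + \left(3 - 2\right) 0\right) = - 55 \left(\left(3 - 4\right) + 1 \cdot 0\right) = - 55 \left(\left(3 - 4\right) + 0\right) = - 55 \left(-1 + 0\right) = \left(-55\right) \left(-1\right) = 55$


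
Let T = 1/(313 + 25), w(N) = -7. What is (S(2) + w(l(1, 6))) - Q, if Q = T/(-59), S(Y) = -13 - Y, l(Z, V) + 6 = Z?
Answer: -438723/19942 ≈ -22.000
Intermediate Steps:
l(Z, V) = -6 + Z
T = 1/338 ≈ 0.0029586
Q = -1/19942 (Q = (1/338)/(-59) = (1/338)*(-1/59) = -1/19942 ≈ -5.0145e-5)
(S(2) + w(l(1, 6))) - Q = ((-13 - 1*2) - 7) - 1*(-1/19942) = ((-13 - 2) - 7) + 1/19942 = (-15 - 7) + 1/19942 = -22 + 1/19942 = -438723/19942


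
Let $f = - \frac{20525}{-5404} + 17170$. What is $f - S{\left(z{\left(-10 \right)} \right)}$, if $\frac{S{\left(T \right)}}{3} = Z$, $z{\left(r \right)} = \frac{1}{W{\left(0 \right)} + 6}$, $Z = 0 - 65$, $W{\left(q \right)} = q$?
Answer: $\frac{93860985}{5404} \approx 17369.0$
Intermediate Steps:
$Z = -65$ ($Z = 0 - 65 = -65$)
$z{\left(r \right)} = \frac{1}{6}$ ($z{\left(r \right)} = \frac{1}{0 + 6} = \frac{1}{6}$)
$S{\left(T \right)} = -195$ ($S{\left(T \right)} = 3 \left(-65\right) = -195$)
$f = \frac{92807205}{5404}$ ($f = \left(-20525\right) \left(- \frac{1}{5404}\right) + 17170 = \frac{20525}{5404} + 17170 = \frac{92807205}{5404} \approx 17174.0$)
$f - S{\left(z{\left(-10 \right)} \right)} = \frac{92807205}{5404} - -195 = \frac{92807205}{5404} + 195 = \frac{93860985}{5404}$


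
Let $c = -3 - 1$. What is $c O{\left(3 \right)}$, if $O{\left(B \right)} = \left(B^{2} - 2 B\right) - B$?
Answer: $0$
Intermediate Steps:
$c = -4$
$O{\left(B \right)} = B^{2} - 3 B$
$c O{\left(3 \right)} = - 4 \cdot 3 \left(-3 + 3\right) = - 4 \cdot 3 \cdot 0 = \left(-4\right) 0 = 0$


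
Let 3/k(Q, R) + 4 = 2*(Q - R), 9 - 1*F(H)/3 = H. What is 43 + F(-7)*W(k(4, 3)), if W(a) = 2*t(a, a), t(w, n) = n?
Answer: -101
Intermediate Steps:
F(H) = 27 - 3*H
k(Q, R) = 3/(-4 - 2*R + 2*Q) (k(Q, R) = 3/(-4 + 2*(Q - R)) = 3/(-4 + (-2*R + 2*Q)) = 3/(-4 - 2*R + 2*Q))
W(a) = 2*a
43 + F(-7)*W(k(4, 3)) = 43 + (27 - 3*(-7))*(2*(3/(2*(-2 + 4 - 1*3)))) = 43 + (27 + 21)*(2*(3/(2*(-2 + 4 - 3)))) = 43 + 48*(2*((3/2)/(-1))) = 43 + 48*(2*((3/2)*(-1))) = 43 + 48*(2*(-3/2)) = 43 + 48*(-3) = 43 - 144 = -101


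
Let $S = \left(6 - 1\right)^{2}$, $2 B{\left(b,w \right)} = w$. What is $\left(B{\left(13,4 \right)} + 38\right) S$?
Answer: $1000$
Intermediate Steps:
$B{\left(b,w \right)} = \frac{w}{2}$
$S = 25$ ($S = 5^{2} = 25$)
$\left(B{\left(13,4 \right)} + 38\right) S = \left(\frac{1}{2} \cdot 4 + 38\right) 25 = \left(2 + 38\right) 25 = 40 \cdot 25 = 1000$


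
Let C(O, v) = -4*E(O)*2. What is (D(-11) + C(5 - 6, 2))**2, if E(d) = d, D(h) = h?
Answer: 9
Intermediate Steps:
C(O, v) = -8*O (C(O, v) = -4*O*2 = -8*O)
(D(-11) + C(5 - 6, 2))**2 = (-11 - 8*(5 - 6))**2 = (-11 - 8*(-1))**2 = (-11 + 8)**2 = (-3)**2 = 9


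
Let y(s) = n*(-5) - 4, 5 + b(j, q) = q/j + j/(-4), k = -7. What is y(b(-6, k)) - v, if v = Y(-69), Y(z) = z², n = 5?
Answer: -4790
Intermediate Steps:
b(j, q) = -5 - j/4 + q/j (b(j, q) = -5 + (q/j + j/(-4)) = -5 + (q/j + j*(-¼)) = -5 + (q/j - j/4) = -5 + (-j/4 + q/j) = -5 - j/4 + q/j)
y(s) = -29 (y(s) = 5*(-5) - 4 = -25 - 4 = -29)
v = 4761 (v = (-69)² = 4761)
y(b(-6, k)) - v = -29 - 1*4761 = -29 - 4761 = -4790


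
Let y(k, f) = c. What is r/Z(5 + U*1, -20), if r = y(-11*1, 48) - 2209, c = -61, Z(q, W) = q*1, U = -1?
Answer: -1135/2 ≈ -567.50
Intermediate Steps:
Z(q, W) = q
y(k, f) = -61
r = -2270 (r = -61 - 2209 = -2270)
r/Z(5 + U*1, -20) = -2270/(5 - 1*1) = -2270/(5 - 1) = -2270/4 = -2270*¼ = -1135/2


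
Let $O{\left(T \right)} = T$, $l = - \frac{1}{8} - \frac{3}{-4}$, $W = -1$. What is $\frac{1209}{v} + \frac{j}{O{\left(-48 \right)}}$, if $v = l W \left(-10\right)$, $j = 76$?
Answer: $\frac{57557}{300} \approx 191.86$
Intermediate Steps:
$l = \frac{5}{8}$ ($l = \left(-1\right) \frac{1}{8} - - \frac{3}{4} = - \frac{1}{8} + \frac{3}{4} = \frac{5}{8} \approx 0.625$)
$v = \frac{25}{4}$ ($v = \frac{5}{8} \left(-1\right) \left(-10\right) = \left(- \frac{5}{8}\right) \left(-10\right) = \frac{25}{4} \approx 6.25$)
$\frac{1209}{v} + \frac{j}{O{\left(-48 \right)}} = \frac{1209}{\frac{25}{4}} + \frac{76}{-48} = 1209 \cdot \frac{4}{25} + 76 \left(- \frac{1}{48}\right) = \frac{4836}{25} - \frac{19}{12} = \frac{57557}{300}$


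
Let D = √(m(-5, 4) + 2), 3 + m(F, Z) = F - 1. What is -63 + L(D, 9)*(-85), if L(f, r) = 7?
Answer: -658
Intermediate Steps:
m(F, Z) = -4 + F (m(F, Z) = -3 + (F - 1) = -3 + (-1 + F) = -4 + F)
D = I*√7 (D = √((-4 - 5) + 2) = √(-9 + 2) = √(-7) = I*√7 ≈ 2.6458*I)
-63 + L(D, 9)*(-85) = -63 + 7*(-85) = -63 - 595 = -658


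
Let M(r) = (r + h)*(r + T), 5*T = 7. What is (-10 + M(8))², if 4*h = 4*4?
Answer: 264196/25 ≈ 10568.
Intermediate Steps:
T = 7/5 (T = (⅕)*7 = 7/5 ≈ 1.4000)
h = 4 (h = (4*4)/4 = (¼)*16 = 4)
M(r) = (4 + r)*(7/5 + r) (M(r) = (r + 4)*(r + 7/5) = (4 + r)*(7/5 + r))
(-10 + M(8))² = (-10 + (28/5 + 8² + (27/5)*8))² = (-10 + (28/5 + 64 + 216/5))² = (-10 + 564/5)² = (514/5)² = 264196/25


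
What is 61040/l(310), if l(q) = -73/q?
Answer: -18922400/73 ≈ -2.5921e+5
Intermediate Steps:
61040/l(310) = 61040/((-73/310)) = 61040/((-73*1/310)) = 61040/(-73/310) = 61040*(-310/73) = -18922400/73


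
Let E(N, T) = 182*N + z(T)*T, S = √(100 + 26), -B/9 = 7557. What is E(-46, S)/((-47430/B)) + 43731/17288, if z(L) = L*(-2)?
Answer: -563227802607/45553880 ≈ -12364.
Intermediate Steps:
B = -68013 (B = -9*7557 = -68013)
S = 3*√14 (S = √126 = 3*√14 ≈ 11.225)
z(L) = -2*L
E(N, T) = -2*T² + 182*N (E(N, T) = 182*N + (-2*T)*T = 182*N - 2*T² = -2*T² + 182*N)
E(-46, S)/((-47430/B)) + 43731/17288 = (-2*(3*√14)² + 182*(-46))/((-47430/(-68013))) + 43731/17288 = (-2*126 - 8372)/((-47430*(-1/68013))) + 43731*(1/17288) = (-252 - 8372)/(5270/7557) + 43731/17288 = -8624*7557/5270 + 43731/17288 = -32585784/2635 + 43731/17288 = -563227802607/45553880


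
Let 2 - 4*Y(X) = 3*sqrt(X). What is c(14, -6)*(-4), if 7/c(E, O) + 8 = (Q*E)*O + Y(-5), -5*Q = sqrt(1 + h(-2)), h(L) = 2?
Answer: 560/(3*(50 - 112*sqrt(3) + 5*I*sqrt(5))) ≈ -1.2886 - 0.10006*I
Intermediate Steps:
Y(X) = 1/2 - 3*sqrt(X)/4
Q = -sqrt(3)/5 (Q = -sqrt(1 + 2)/5 = -sqrt(3)/5 ≈ -0.34641)
c(E, O) = 7/(-15/2 - 3*I*sqrt(5)/4 - E*O*sqrt(3)/5) (c(E, O) = 7/(-8 + (((-sqrt(3)/5)*E)*O + (1/2 - 3*I*sqrt(5)/4))) = 7/(-8 + ((-E*sqrt(3)/5)*O + (1/2 - 3*I*sqrt(5)/4))) = 7/(-8 + (-E*O*sqrt(3)/5 + (1/2 - 3*I*sqrt(5)/4))) = 7/(-8 + (1/2 - 3*I*sqrt(5)/4 - E*O*sqrt(3)/5)) = 7/(-15/2 - 3*I*sqrt(5)/4 - E*O*sqrt(3)/5))
c(14, -6)*(-4) = (140/(-150 - 15*I*sqrt(5) - 4*14*(-6)*sqrt(3)))*(-4) = (140/(-150 - 15*I*sqrt(5) + 336*sqrt(3)))*(-4) = (140/(-150 + 336*sqrt(3) - 15*I*sqrt(5)))*(-4) = -560/(-150 + 336*sqrt(3) - 15*I*sqrt(5))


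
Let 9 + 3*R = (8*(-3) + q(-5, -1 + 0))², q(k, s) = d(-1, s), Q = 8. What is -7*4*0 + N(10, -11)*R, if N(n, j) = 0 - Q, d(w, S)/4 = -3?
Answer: -3432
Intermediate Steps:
d(w, S) = -12 (d(w, S) = 4*(-3) = -12)
q(k, s) = -12
R = 429 (R = -3 + (8*(-3) - 12)²/3 = -3 + (-24 - 12)²/3 = -3 + (⅓)*(-36)² = -3 + (⅓)*1296 = -3 + 432 = 429)
N(n, j) = -8 (N(n, j) = 0 - 1*8 = 0 - 8 = -8)
-7*4*0 + N(10, -11)*R = -7*4*0 - 8*429 = -28*0 - 3432 = 0 - 3432 = -3432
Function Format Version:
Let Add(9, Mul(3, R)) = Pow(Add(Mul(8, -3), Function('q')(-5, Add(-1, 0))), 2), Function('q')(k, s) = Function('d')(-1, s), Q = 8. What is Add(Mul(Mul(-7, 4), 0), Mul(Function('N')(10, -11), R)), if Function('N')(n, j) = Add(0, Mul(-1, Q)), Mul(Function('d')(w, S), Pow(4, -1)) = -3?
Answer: -3432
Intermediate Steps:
Function('d')(w, S) = -12 (Function('d')(w, S) = Mul(4, -3) = -12)
Function('q')(k, s) = -12
R = 429 (R = Add(-3, Mul(Rational(1, 3), Pow(Add(Mul(8, -3), -12), 2))) = Add(-3, Mul(Rational(1, 3), Pow(Add(-24, -12), 2))) = Add(-3, Mul(Rational(1, 3), Pow(-36, 2))) = Add(-3, Mul(Rational(1, 3), 1296)) = Add(-3, 432) = 429)
Function('N')(n, j) = -8 (Function('N')(n, j) = Add(0, Mul(-1, 8)) = Add(0, -8) = -8)
Add(Mul(Mul(-7, 4), 0), Mul(Function('N')(10, -11), R)) = Add(Mul(Mul(-7, 4), 0), Mul(-8, 429)) = Add(Mul(-28, 0), -3432) = Add(0, -3432) = -3432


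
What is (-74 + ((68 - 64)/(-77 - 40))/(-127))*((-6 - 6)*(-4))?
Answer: -17592992/4953 ≈ -3552.0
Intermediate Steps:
(-74 + ((68 - 64)/(-77 - 40))/(-127))*((-6 - 6)*(-4)) = (-74 + (4/(-117))*(-1/127))*(-12*(-4)) = (-74 + (4*(-1/117))*(-1/127))*48 = (-74 - 4/117*(-1/127))*48 = (-74 + 4/14859)*48 = -1099562/14859*48 = -17592992/4953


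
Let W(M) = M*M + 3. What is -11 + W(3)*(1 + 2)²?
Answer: 97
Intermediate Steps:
W(M) = 3 + M² (W(M) = M² + 3 = 3 + M²)
-11 + W(3)*(1 + 2)² = -11 + (3 + 3²)*(1 + 2)² = -11 + (3 + 9)*3² = -11 + 12*9 = -11 + 108 = 97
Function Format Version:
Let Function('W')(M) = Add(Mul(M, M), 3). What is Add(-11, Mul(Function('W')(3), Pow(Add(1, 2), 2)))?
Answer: 97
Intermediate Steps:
Function('W')(M) = Add(3, Pow(M, 2)) (Function('W')(M) = Add(Pow(M, 2), 3) = Add(3, Pow(M, 2)))
Add(-11, Mul(Function('W')(3), Pow(Add(1, 2), 2))) = Add(-11, Mul(Add(3, Pow(3, 2)), Pow(Add(1, 2), 2))) = Add(-11, Mul(Add(3, 9), Pow(3, 2))) = Add(-11, Mul(12, 9)) = Add(-11, 108) = 97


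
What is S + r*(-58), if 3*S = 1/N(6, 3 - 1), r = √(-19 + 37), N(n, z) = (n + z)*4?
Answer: 1/96 - 174*√2 ≈ -246.06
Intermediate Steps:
N(n, z) = 4*n + 4*z
r = 3*√2 (r = √18 = 3*√2 ≈ 4.2426)
S = 1/96 (S = 1/(3*(4*6 + 4*(3 - 1))) = 1/(3*(24 + 4*2)) = 1/(3*(24 + 8)) = (⅓)/32 = (⅓)*(1/32) = 1/96 ≈ 0.010417)
S + r*(-58) = 1/96 + (3*√2)*(-58) = 1/96 - 174*√2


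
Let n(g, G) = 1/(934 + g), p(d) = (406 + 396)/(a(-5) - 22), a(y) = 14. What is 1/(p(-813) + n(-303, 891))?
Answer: -2524/253027 ≈ -0.0099752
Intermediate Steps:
p(d) = -401/4 (p(d) = (406 + 396)/(14 - 22) = 802/(-8) = 802*(-1/8) = -401/4)
1/(p(-813) + n(-303, 891)) = 1/(-401/4 + 1/(934 - 303)) = 1/(-401/4 + 1/631) = 1/(-253027/2524) = -2524/253027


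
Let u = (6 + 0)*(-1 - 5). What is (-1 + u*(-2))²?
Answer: 5041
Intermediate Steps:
u = -36 (u = 6*(-6) = -36)
(-1 + u*(-2))² = (-1 - 36*(-2))² = (-1 + 72)² = 71² = 5041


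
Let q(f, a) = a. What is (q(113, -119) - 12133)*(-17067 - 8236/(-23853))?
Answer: 1662559296860/7951 ≈ 2.0910e+8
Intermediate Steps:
(q(113, -119) - 12133)*(-17067 - 8236/(-23853)) = (-119 - 12133)*(-17067 - 8236/(-23853)) = -12252*(-17067 - 8236*(-1/23853)) = -12252*(-17067 + 8236/23853) = -12252*(-407090915/23853) = 1662559296860/7951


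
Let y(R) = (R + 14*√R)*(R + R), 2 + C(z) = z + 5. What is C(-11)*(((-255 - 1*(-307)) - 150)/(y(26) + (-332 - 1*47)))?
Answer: -15568/261895 + 11648*√26/261895 ≈ 0.16734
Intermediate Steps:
C(z) = 3 + z (C(z) = -2 + (z + 5) = -2 + (5 + z) = 3 + z)
y(R) = 2*R*(R + 14*√R) (y(R) = (R + 14*√R)*(2*R) = 2*R*(R + 14*√R))
C(-11)*(((-255 - 1*(-307)) - 150)/(y(26) + (-332 - 1*47))) = (3 - 11)*(((-255 - 1*(-307)) - 150)/((2*26² + 28*26^(3/2)) + (-332 - 1*47))) = -8*((-255 + 307) - 150)/((2*676 + 28*(26*√26)) + (-332 - 47)) = -8*(52 - 150)/((1352 + 728*√26) - 379) = -(-784)/(973 + 728*√26) = 784/(973 + 728*√26)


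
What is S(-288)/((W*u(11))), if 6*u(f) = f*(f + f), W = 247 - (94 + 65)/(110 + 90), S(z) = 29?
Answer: 17400/5958161 ≈ 0.0029204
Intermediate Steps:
W = 49241/200 (W = 247 - 159/200 = 49241/200 ≈ 246.21)
u(f) = f²/3 (u(f) = (f*(f + f))/6 = (f*(2*f))/6 = (2*f²)/6 = f²/3)
S(-288)/((W*u(11))) = 29/((49241*((⅓)*11²)/200)) = 29/((49241*((⅓)*121)/200)) = 29/(((49241/200)*(121/3))) = 29/(5958161/600) = 29*(600/5958161) = 17400/5958161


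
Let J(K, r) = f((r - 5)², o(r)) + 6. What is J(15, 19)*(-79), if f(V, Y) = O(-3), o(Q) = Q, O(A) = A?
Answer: -237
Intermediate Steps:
f(V, Y) = -3
J(K, r) = 3 (J(K, r) = -3 + 6 = 3)
J(15, 19)*(-79) = 3*(-79) = -237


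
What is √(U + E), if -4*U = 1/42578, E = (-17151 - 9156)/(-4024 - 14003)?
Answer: √42455946157219182/170567468 ≈ 1.2080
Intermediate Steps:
E = 2923/2003 (E = -26307/(-18027) = -26307*(-1/18027) = 2923/2003 ≈ 1.4593)
U = -1/170312 (U = -¼/42578 = -¼*1/42578 = -1/170312 ≈ -5.8716e-6)
√(U + E) = √(-1/170312 + 2923/2003) = √(497819973/341134936) = √42455946157219182/170567468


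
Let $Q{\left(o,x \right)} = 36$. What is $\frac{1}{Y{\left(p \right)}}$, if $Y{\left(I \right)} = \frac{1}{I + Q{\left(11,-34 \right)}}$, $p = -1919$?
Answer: $-1883$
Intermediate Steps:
$Y{\left(I \right)} = \frac{1}{36 + I}$ ($Y{\left(I \right)} = \frac{1}{I + 36} = \frac{1}{36 + I}$)
$\frac{1}{Y{\left(p \right)}} = \frac{1}{\frac{1}{36 - 1919}} = \frac{1}{\frac{1}{-1883}} = \frac{1}{- \frac{1}{1883}} = -1883$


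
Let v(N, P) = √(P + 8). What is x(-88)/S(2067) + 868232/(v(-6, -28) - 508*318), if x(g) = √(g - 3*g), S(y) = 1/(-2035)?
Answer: -35064417552/6524115989 - 8140*√11 - 434116*I*√5/6524115989 ≈ -27003.0 - 0.00014879*I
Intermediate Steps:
S(y) = -1/2035
v(N, P) = √(8 + P)
x(g) = √2*√(-g) (x(g) = √(-2*g) = √2*√(-g))
x(-88)/S(2067) + 868232/(v(-6, -28) - 508*318) = (√2*√(-1*(-88)))/(-1/2035) + 868232/(√(8 - 28) - 508*318) = (√2*√88)*(-2035) + 868232/(√(-20) - 161544) = (√2*(2*√22))*(-2035) + 868232/(2*I*√5 - 161544) = (4*√11)*(-2035) + 868232/(-161544 + 2*I*√5) = -8140*√11 + 868232/(-161544 + 2*I*√5)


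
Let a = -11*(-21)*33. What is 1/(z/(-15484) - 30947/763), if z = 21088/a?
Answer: -3216440997/130458241141 ≈ -0.024655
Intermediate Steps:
a = 7623 (a = 231*33 = 7623)
z = 21088/7623 ≈ 2.7664
1/(z/(-15484) - 30947/763) = 1/((21088/7623)/(-15484) - 30947/763) = 1/((21088/7623)*(-1/15484) - 30947*1/763) = 1/(-5272/29508633 - 4421/109) = 1/(-130458241141/3216440997) = -3216440997/130458241141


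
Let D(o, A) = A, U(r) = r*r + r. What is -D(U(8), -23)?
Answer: 23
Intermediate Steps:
U(r) = r + r² (U(r) = r² + r = r + r²)
-D(U(8), -23) = -1*(-23) = 23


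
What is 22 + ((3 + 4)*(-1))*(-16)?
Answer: 134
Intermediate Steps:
22 + ((3 + 4)*(-1))*(-16) = 22 + (7*(-1))*(-16) = 22 - 7*(-16) = 22 + 112 = 134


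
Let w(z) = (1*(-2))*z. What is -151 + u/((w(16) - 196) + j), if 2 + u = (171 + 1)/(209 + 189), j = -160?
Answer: -2914675/19303 ≈ -151.00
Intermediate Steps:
w(z) = -2*z
u = -312/199 (u = -2 + (171 + 1)/(209 + 189) = -2 + 172/398 = -2 + 172*(1/398) = -2 + 86/199 = -312/199 ≈ -1.5678)
-151 + u/((w(16) - 196) + j) = -151 - 312/199/((-2*16 - 196) - 160) = -151 - 312/199/((-32 - 196) - 160) = -151 - 312/199/(-228 - 160) = -151 - 312/199/(-388) = -151 - 1/388*(-312/199) = -151 + 78/19303 = -2914675/19303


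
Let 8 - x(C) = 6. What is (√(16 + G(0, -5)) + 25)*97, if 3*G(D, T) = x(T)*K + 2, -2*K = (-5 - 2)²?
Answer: 2425 + 97*√3/3 ≈ 2481.0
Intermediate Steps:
x(C) = 2 (x(C) = 8 - 1*6 = 8 - 6 = 2)
K = -49/2 (K = -(-5 - 2)²/2 = -½*(-7)² = -½*49 = -49/2 ≈ -24.500)
G(D, T) = -47/3 (G(D, T) = (2*(-49/2) + 2)/3 = (-49 + 2)/3 = (⅓)*(-47) = -47/3)
(√(16 + G(0, -5)) + 25)*97 = (√(16 - 47/3) + 25)*97 = (√(⅓) + 25)*97 = (√3/3 + 25)*97 = (25 + √3/3)*97 = 2425 + 97*√3/3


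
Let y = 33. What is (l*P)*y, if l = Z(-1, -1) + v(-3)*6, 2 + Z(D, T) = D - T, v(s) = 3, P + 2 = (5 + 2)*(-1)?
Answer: -4752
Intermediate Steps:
P = -9 (P = -2 + (5 + 2)*(-1) = -2 + 7*(-1) = -2 - 7 = -9)
Z(D, T) = -2 + D - T (Z(D, T) = -2 + (D - T) = -2 + D - T)
l = 16 (l = (-2 - 1 - 1*(-1)) + 3*6 = (-2 - 1 + 1) + 18 = -2 + 18 = 16)
(l*P)*y = (16*(-9))*33 = -144*33 = -4752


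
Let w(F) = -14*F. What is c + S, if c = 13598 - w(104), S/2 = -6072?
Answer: 2910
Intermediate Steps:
S = -12144 (S = 2*(-6072) = -12144)
c = 15054 (c = 13598 - (-14)*104 = 13598 - 1*(-1456) = 13598 + 1456 = 15054)
c + S = 15054 - 12144 = 2910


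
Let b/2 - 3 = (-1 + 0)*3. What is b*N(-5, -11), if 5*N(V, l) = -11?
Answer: 0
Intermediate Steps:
N(V, l) = -11/5 (N(V, l) = (1/5)*(-11) = -11/5)
b = 0 (b = 6 + 2*((-1 + 0)*3) = 6 + 2*(-1*3) = 6 + 2*(-3) = 6 - 6 = 0)
b*N(-5, -11) = 0*(-11/5) = 0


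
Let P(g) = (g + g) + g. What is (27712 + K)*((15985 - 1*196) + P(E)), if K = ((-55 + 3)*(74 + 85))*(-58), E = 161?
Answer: 8254069632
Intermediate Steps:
P(g) = 3*g (P(g) = 2*g + g = 3*g)
K = 479544 (K = -52*159*(-58) = -8268*(-58) = 479544)
(27712 + K)*((15985 - 1*196) + P(E)) = (27712 + 479544)*((15985 - 1*196) + 3*161) = 507256*((15985 - 196) + 483) = 507256*(15789 + 483) = 507256*16272 = 8254069632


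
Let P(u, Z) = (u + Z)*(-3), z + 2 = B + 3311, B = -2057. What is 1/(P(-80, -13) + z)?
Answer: 1/1531 ≈ 0.00065317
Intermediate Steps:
z = 1252 (z = -2 + (-2057 + 3311) = -2 + 1254 = 1252)
P(u, Z) = -3*Z - 3*u (P(u, Z) = (Z + u)*(-3) = -3*Z - 3*u)
1/(P(-80, -13) + z) = 1/((-3*(-13) - 3*(-80)) + 1252) = 1/((39 + 240) + 1252) = 1/(279 + 1252) = 1/1531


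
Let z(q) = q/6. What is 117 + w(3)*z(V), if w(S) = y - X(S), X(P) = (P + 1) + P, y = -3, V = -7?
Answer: 386/3 ≈ 128.67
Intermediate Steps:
z(q) = q/6 (z(q) = q*(⅙) = q/6)
X(P) = 1 + 2*P (X(P) = (1 + P) + P = 1 + 2*P)
w(S) = -4 - 2*S (w(S) = -3 - (1 + 2*S) = -3 + (-1 - 2*S) = -4 - 2*S)
117 + w(3)*z(V) = 117 + (-4 - 2*3)*((⅙)*(-7)) = 117 + (-4 - 6)*(-7/6) = 117 - 10*(-7/6) = 117 + 35/3 = 386/3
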